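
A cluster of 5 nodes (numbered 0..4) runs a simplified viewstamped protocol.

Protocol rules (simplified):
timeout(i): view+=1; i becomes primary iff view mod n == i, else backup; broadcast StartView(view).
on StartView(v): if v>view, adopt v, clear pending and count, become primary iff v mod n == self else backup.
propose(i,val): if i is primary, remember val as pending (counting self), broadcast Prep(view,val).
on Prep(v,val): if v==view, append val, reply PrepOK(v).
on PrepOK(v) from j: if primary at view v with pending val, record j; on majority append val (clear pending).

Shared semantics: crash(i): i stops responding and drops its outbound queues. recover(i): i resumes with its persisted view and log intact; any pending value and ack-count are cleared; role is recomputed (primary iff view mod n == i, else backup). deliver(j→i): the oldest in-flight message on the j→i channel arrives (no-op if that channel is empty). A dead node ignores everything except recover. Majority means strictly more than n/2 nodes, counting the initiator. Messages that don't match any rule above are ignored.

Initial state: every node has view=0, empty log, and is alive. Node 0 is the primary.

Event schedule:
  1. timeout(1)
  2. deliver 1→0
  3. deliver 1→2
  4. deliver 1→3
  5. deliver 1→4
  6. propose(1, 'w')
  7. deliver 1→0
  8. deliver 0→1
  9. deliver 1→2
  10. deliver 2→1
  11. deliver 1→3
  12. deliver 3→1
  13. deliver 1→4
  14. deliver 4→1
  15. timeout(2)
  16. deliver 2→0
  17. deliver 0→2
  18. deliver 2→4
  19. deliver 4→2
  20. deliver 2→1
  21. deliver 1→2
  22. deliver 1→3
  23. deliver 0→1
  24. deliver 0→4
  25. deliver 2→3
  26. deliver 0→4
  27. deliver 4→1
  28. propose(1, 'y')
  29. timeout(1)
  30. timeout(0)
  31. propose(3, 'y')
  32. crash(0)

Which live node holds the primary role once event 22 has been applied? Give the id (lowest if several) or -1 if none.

2

1. timeout(1):  <1:prim v1 ->
2. deliver 1→0:  <0:back v1 ->
3. deliver 1→2:  <2:back v1 ->
4. deliver 1→3:  <3:back v1 ->
5. deliver 1→4:  <4:back v1 ->
6. propose(1,'w'):  nop
7. deliver 1→0:  <0:back v1 w>
8. deliver 0→1:  nop
9. deliver 1→2:  <2:back v1 w>
10. deliver 2→1:  <1:prim v1 w>
11. deliver 1→3:  <3:back v1 w>
12. deliver 3→1:  nop
13. deliver 1→4:  <4:back v1 w>
14. deliver 4→1:  nop
15. timeout(2):  <2:prim v2 w>
16. deliver 2→0:  <0:back v2 w>
17. deliver 0→2:  nop
18. deliver 2→4:  <4:back v2 w>
19. deliver 4→2:  nop
20. deliver 2→1:  <1:back v2 w>
21. deliver 1→2:  nop
22. deliver 1→3:  nop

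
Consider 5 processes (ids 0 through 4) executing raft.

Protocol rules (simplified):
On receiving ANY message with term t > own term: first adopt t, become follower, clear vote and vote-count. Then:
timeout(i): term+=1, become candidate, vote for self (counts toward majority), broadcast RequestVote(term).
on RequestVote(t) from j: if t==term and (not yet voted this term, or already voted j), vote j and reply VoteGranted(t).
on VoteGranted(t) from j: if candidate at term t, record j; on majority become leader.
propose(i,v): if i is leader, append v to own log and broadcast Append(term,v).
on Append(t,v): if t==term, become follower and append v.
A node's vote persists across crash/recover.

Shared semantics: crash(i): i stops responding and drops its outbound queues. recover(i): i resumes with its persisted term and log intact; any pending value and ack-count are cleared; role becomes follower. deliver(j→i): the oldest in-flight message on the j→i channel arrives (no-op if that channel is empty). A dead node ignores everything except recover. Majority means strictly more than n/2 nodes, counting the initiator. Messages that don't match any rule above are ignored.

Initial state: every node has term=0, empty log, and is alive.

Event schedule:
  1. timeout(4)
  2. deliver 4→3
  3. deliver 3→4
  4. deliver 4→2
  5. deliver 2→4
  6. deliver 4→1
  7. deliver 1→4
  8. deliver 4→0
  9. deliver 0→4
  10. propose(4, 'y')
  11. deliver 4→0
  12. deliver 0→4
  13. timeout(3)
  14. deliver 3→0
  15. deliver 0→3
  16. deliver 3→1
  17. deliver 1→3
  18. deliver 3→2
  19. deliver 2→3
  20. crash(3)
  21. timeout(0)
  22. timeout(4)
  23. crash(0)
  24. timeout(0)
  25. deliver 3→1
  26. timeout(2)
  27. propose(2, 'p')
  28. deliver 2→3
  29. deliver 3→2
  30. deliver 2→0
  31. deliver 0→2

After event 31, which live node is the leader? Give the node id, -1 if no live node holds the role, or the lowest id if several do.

[1] timeout(4) → N4(cand t1 [-])
[2] deliver 4→3 → N3(foll t1 [-])
[3] deliver 3→4 → ∅
[4] deliver 4→2 → N2(foll t1 [-])
[5] deliver 2→4 → N4(lead t1 [-])
[6] deliver 4→1 → N1(foll t1 [-])
[7] deliver 1→4 → ∅
[8] deliver 4→0 → N0(foll t1 [-])
[9] deliver 0→4 → ∅
[10] propose(4,'y') → N4(lead t1 [y])
[11] deliver 4→0 → N0(foll t1 [y])
[12] deliver 0→4 → ∅
[13] timeout(3) → N3(cand t2 [-])
[14] deliver 3→0 → N0(foll t2 [y])
[15] deliver 0→3 → ∅
[16] deliver 3→1 → N1(foll t2 [-])
[17] deliver 1→3 → N3(lead t2 [-])
[18] deliver 3→2 → N2(foll t2 [-])
[19] deliver 2→3 → ∅
[20] crash(3) → N3(✗lead t2 [-])
[21] timeout(0) → N0(cand t3 [y])
[22] timeout(4) → N4(cand t2 [y])
[23] crash(0) → N0(✗cand t3 [y])
[24] timeout(0) → ∅
[25] deliver 3→1 → ∅
[26] timeout(2) → N2(cand t3 [-])
[27] propose(2,'p') → ∅
[28] deliver 2→3 → ∅
[29] deliver 3→2 → ∅
[30] deliver 2→0 → ∅
[31] deliver 0→2 → ∅

-1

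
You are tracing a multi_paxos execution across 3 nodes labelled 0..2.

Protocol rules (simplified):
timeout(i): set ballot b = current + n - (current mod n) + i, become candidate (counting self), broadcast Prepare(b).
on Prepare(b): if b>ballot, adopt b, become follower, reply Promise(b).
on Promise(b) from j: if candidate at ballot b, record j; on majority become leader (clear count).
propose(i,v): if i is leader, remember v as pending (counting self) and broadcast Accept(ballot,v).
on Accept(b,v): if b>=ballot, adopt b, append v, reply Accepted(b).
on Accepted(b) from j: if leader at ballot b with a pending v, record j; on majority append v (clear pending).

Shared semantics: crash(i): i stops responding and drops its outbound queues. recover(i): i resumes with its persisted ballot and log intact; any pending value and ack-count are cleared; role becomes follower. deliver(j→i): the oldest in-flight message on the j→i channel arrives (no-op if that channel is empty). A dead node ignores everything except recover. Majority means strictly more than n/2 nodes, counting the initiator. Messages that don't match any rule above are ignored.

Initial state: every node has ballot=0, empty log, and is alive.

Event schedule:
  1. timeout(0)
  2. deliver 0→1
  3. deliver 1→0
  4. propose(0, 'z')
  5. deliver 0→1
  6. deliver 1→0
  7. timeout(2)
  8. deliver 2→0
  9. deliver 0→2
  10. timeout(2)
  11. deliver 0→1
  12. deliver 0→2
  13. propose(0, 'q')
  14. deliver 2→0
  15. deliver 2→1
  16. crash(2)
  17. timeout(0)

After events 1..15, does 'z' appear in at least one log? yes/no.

yes

step 1 timeout(0): 0={cand,b=3,log=-}
step 2 deliver 0→1: 1={foll,b=3,log=-}
step 3 deliver 1→0: 0={lead,b=3,log=-}
step 4 propose(0,'z'): —
step 5 deliver 0→1: 1={foll,b=3,log=z}
step 6 deliver 1→0: 0={lead,b=3,log=z}
step 7 timeout(2): 2={cand,b=5,log=-}
step 8 deliver 2→0: 0={foll,b=5,log=z}
step 9 deliver 0→2: —
step 10 timeout(2): 2={cand,b=8,log=-}
step 11 deliver 0→1: —
step 12 deliver 0→2: —
step 13 propose(0,'q'): —
step 14 deliver 2→0: 0={foll,b=8,log=z}
step 15 deliver 2→1: 1={foll,b=5,log=z}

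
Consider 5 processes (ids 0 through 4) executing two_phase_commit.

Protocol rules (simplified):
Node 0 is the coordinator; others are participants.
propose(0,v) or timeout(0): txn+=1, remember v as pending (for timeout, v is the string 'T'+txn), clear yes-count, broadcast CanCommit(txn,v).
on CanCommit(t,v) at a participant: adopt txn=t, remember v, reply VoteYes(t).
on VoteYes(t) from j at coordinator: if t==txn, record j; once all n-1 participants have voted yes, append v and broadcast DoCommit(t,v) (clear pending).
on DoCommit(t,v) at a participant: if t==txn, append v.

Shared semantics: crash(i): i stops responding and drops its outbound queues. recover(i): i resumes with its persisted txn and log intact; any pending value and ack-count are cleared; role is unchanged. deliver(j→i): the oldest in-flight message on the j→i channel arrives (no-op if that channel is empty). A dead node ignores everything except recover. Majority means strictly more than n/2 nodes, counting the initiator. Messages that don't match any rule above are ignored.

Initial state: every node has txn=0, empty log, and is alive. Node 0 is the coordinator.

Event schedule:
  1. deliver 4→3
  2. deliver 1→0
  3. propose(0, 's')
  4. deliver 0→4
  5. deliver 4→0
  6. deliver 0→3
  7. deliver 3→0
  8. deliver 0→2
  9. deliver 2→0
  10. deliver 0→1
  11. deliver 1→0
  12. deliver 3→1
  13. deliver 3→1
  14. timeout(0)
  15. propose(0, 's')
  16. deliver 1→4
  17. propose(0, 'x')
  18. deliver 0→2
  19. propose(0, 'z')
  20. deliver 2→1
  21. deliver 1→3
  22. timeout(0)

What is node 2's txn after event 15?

step 1 deliver 4→3: —
step 2 deliver 1→0: —
step 3 propose(0,'s'): 0={coor,t=1,log=-}
step 4 deliver 0→4: 4={part,t=1,log=-}
step 5 deliver 4→0: —
step 6 deliver 0→3: 3={part,t=1,log=-}
step 7 deliver 3→0: —
step 8 deliver 0→2: 2={part,t=1,log=-}
step 9 deliver 2→0: —
step 10 deliver 0→1: 1={part,t=1,log=-}
step 11 deliver 1→0: 0={coor,t=1,log=s}
step 12 deliver 3→1: —
step 13 deliver 3→1: —
step 14 timeout(0): 0={coor,t=2,log=s}
step 15 propose(0,'s'): 0={coor,t=3,log=s}

1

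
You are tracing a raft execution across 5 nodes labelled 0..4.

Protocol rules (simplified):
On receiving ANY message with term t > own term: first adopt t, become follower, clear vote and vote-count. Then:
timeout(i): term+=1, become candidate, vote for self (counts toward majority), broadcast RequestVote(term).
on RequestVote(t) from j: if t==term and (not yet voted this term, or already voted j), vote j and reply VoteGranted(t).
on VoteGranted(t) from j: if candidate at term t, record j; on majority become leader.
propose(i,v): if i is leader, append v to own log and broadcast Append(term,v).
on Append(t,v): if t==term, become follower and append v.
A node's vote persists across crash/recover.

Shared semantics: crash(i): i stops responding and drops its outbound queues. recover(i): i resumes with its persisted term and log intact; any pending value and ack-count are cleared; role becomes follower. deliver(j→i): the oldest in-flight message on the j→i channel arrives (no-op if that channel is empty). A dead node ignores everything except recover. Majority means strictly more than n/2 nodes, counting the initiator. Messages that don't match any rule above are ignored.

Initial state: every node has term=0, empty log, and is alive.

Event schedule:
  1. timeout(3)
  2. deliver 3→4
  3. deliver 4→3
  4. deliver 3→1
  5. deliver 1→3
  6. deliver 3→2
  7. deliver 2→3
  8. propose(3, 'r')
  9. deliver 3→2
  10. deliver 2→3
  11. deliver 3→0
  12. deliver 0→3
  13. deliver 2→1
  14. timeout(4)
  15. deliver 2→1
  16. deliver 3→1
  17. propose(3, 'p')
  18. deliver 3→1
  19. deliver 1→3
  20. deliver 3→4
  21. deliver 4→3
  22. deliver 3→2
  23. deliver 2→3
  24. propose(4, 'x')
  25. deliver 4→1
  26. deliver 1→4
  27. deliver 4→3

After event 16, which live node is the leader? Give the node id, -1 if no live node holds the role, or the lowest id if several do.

3

[1] timeout(3) → N3(cand t1 [-])
[2] deliver 3→4 → N4(foll t1 [-])
[3] deliver 4→3 → ∅
[4] deliver 3→1 → N1(foll t1 [-])
[5] deliver 1→3 → N3(lead t1 [-])
[6] deliver 3→2 → N2(foll t1 [-])
[7] deliver 2→3 → ∅
[8] propose(3,'r') → N3(lead t1 [r])
[9] deliver 3→2 → N2(foll t1 [r])
[10] deliver 2→3 → ∅
[11] deliver 3→0 → N0(foll t1 [-])
[12] deliver 0→3 → ∅
[13] deliver 2→1 → ∅
[14] timeout(4) → N4(cand t2 [-])
[15] deliver 2→1 → ∅
[16] deliver 3→1 → N1(foll t1 [r])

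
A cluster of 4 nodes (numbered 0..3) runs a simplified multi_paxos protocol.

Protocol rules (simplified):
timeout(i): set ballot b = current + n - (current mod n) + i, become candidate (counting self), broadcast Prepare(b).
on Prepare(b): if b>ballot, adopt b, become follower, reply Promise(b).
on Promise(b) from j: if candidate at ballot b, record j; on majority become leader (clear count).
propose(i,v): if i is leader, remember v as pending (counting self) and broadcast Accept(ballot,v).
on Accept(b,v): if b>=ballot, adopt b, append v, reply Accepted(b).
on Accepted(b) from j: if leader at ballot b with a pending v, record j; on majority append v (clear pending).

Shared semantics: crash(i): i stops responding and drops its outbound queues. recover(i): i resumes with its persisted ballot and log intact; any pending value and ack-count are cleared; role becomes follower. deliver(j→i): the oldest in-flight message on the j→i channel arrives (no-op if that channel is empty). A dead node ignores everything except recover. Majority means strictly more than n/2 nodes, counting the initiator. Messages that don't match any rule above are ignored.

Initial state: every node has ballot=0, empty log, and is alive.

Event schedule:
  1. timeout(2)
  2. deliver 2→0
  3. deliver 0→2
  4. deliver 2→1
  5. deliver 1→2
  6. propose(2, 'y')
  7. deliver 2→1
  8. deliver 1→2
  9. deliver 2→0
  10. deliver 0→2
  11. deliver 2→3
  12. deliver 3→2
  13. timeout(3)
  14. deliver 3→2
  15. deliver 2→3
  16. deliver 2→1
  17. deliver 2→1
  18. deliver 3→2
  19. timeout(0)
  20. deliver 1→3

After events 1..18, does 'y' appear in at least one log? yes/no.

yes

[1] timeout(2) → N2(cand b6 [-])
[2] deliver 2→0 → N0(foll b6 [-])
[3] deliver 0→2 → ∅
[4] deliver 2→1 → N1(foll b6 [-])
[5] deliver 1→2 → N2(lead b6 [-])
[6] propose(2,'y') → ∅
[7] deliver 2→1 → N1(foll b6 [y])
[8] deliver 1→2 → ∅
[9] deliver 2→0 → N0(foll b6 [y])
[10] deliver 0→2 → N2(lead b6 [y])
[11] deliver 2→3 → N3(foll b6 [-])
[12] deliver 3→2 → ∅
[13] timeout(3) → N3(cand b11 [-])
[14] deliver 3→2 → N2(foll b11 [y])
[15] deliver 2→3 → ∅
[16] deliver 2→1 → ∅
[17] deliver 2→1 → ∅
[18] deliver 3→2 → ∅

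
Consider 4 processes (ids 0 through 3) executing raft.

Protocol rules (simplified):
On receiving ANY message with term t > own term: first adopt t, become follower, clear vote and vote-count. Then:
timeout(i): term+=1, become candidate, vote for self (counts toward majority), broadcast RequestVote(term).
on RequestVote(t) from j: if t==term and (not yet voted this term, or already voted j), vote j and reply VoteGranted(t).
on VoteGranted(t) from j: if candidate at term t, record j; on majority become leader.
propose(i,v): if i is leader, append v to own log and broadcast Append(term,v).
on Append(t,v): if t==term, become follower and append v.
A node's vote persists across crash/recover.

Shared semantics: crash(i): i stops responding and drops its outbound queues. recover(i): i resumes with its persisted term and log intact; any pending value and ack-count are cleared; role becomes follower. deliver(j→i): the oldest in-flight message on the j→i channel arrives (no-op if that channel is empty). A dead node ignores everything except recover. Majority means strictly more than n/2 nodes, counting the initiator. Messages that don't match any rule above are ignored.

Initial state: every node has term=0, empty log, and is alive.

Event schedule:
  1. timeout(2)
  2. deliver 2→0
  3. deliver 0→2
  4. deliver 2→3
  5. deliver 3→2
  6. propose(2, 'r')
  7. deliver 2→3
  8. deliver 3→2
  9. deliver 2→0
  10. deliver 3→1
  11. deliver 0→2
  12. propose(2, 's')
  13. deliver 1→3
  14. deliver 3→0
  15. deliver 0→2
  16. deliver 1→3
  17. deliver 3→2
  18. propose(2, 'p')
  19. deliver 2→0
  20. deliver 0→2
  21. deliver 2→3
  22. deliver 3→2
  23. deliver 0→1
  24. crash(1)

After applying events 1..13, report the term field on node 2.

1

after 1 — timeout(2): n2:cand/t1/[-]
after 2 — deliver 2→0: n0:foll/t1/[-]
after 3 — deliver 0→2: ·
after 4 — deliver 2→3: n3:foll/t1/[-]
after 5 — deliver 3→2: n2:lead/t1/[-]
after 6 — propose(2,'r'): n2:lead/t1/[r]
after 7 — deliver 2→3: n3:foll/t1/[r]
after 8 — deliver 3→2: ·
after 9 — deliver 2→0: n0:foll/t1/[r]
after 10 — deliver 3→1: ·
after 11 — deliver 0→2: ·
after 12 — propose(2,'s'): n2:lead/t1/[r,s]
after 13 — deliver 1→3: ·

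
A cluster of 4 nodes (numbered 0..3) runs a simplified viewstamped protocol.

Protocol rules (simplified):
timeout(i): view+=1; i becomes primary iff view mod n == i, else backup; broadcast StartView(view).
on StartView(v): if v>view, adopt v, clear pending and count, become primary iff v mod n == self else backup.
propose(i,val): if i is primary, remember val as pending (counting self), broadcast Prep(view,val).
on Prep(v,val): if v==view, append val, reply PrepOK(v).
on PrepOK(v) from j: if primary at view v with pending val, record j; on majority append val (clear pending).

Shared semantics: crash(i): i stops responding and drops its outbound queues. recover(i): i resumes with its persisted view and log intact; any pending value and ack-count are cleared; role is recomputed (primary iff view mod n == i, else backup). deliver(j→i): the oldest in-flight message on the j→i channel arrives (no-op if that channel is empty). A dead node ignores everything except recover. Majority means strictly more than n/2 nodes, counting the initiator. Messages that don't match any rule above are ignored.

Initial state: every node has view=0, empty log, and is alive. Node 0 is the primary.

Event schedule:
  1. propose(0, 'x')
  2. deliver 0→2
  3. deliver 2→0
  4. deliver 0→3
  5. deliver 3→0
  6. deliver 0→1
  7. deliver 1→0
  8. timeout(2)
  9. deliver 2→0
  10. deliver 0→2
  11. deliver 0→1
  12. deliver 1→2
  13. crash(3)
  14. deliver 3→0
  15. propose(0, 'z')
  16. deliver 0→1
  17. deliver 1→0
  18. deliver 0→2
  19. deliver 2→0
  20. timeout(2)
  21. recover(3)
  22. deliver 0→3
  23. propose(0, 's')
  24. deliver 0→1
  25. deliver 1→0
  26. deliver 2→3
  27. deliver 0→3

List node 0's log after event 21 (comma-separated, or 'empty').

after 1 — propose(0,'x'): ·
after 2 — deliver 0→2: n2:back/v0/[x]
after 3 — deliver 2→0: ·
after 4 — deliver 0→3: n3:back/v0/[x]
after 5 — deliver 3→0: n0:prim/v0/[x]
after 6 — deliver 0→1: n1:back/v0/[x]
after 7 — deliver 1→0: ·
after 8 — timeout(2): n2:back/v1/[x]
after 9 — deliver 2→0: n0:back/v1/[x]
after 10 — deliver 0→2: ·
after 11 — deliver 0→1: ·
after 12 — deliver 1→2: ·
after 13 — crash(3): n3:✗back/v0/[x]
after 14 — deliver 3→0: ·
after 15 — propose(0,'z'): ·
after 16 — deliver 0→1: ·
after 17 — deliver 1→0: ·
after 18 — deliver 0→2: ·
after 19 — deliver 2→0: ·
after 20 — timeout(2): n2:prim/v2/[x]
after 21 — recover(3): n3:back/v0/[x]

x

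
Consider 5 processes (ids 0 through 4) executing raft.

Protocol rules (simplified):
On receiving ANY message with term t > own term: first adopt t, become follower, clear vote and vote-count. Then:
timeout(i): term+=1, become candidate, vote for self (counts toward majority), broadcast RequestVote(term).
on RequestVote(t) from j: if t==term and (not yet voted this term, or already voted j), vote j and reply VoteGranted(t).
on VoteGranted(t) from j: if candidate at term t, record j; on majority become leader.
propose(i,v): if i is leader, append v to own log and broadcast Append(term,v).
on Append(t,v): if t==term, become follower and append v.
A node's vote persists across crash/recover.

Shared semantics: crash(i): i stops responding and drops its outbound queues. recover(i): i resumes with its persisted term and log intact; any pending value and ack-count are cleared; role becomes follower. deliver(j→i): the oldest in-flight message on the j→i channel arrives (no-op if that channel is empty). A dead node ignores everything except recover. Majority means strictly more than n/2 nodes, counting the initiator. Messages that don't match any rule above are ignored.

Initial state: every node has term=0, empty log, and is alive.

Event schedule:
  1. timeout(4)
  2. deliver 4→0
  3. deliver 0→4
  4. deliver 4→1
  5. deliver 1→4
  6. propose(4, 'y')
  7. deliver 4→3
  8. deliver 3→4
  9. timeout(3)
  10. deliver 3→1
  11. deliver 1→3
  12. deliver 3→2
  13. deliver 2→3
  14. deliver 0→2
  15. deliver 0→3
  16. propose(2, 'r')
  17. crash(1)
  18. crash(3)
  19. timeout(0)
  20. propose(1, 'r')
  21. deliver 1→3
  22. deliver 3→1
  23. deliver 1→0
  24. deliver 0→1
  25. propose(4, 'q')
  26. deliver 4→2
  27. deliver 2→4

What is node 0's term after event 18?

1

after 1 — timeout(4): n4:cand/t1/[-]
after 2 — deliver 4→0: n0:foll/t1/[-]
after 3 — deliver 0→4: ·
after 4 — deliver 4→1: n1:foll/t1/[-]
after 5 — deliver 1→4: n4:lead/t1/[-]
after 6 — propose(4,'y'): n4:lead/t1/[y]
after 7 — deliver 4→3: n3:foll/t1/[-]
after 8 — deliver 3→4: ·
after 9 — timeout(3): n3:cand/t2/[-]
after 10 — deliver 3→1: n1:foll/t2/[-]
after 11 — deliver 1→3: ·
after 12 — deliver 3→2: n2:foll/t2/[-]
after 13 — deliver 2→3: n3:lead/t2/[-]
after 14 — deliver 0→2: ·
after 15 — deliver 0→3: ·
after 16 — propose(2,'r'): ·
after 17 — crash(1): n1:✗foll/t2/[-]
after 18 — crash(3): n3:✗lead/t2/[-]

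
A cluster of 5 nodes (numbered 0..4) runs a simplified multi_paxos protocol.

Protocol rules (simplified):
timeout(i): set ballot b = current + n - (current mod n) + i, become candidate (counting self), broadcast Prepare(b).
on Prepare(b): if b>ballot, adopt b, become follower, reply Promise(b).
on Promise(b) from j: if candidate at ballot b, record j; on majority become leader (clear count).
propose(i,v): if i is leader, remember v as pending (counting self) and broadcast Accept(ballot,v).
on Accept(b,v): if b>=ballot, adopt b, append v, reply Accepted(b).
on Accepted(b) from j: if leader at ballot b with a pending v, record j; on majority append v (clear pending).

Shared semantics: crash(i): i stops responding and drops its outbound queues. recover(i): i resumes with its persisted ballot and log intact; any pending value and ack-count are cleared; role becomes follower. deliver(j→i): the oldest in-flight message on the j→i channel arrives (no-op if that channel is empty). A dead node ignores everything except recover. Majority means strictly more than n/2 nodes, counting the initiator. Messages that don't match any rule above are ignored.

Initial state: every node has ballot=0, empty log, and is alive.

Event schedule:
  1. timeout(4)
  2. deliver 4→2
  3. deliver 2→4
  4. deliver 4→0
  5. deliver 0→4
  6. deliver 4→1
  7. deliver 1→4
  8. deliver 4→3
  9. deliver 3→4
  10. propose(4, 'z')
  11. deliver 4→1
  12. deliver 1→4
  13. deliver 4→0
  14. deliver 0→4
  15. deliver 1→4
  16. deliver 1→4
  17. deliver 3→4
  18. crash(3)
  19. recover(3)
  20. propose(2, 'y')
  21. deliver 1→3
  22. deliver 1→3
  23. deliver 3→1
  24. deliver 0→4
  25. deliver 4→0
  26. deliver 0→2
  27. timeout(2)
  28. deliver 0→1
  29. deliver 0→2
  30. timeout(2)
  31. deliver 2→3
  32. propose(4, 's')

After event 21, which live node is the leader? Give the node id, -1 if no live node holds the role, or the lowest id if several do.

1. timeout(4):  <4:cand b9 ->
2. deliver 4→2:  <2:foll b9 ->
3. deliver 2→4:  nop
4. deliver 4→0:  <0:foll b9 ->
5. deliver 0→4:  <4:lead b9 ->
6. deliver 4→1:  <1:foll b9 ->
7. deliver 1→4:  nop
8. deliver 4→3:  <3:foll b9 ->
9. deliver 3→4:  nop
10. propose(4,'z'):  nop
11. deliver 4→1:  <1:foll b9 z>
12. deliver 1→4:  nop
13. deliver 4→0:  <0:foll b9 z>
14. deliver 0→4:  <4:lead b9 z>
15. deliver 1→4:  nop
16. deliver 1→4:  nop
17. deliver 3→4:  nop
18. crash(3):  <3:✗foll b9 ->
19. recover(3):  <3:foll b9 ->
20. propose(2,'y'):  nop
21. deliver 1→3:  nop

4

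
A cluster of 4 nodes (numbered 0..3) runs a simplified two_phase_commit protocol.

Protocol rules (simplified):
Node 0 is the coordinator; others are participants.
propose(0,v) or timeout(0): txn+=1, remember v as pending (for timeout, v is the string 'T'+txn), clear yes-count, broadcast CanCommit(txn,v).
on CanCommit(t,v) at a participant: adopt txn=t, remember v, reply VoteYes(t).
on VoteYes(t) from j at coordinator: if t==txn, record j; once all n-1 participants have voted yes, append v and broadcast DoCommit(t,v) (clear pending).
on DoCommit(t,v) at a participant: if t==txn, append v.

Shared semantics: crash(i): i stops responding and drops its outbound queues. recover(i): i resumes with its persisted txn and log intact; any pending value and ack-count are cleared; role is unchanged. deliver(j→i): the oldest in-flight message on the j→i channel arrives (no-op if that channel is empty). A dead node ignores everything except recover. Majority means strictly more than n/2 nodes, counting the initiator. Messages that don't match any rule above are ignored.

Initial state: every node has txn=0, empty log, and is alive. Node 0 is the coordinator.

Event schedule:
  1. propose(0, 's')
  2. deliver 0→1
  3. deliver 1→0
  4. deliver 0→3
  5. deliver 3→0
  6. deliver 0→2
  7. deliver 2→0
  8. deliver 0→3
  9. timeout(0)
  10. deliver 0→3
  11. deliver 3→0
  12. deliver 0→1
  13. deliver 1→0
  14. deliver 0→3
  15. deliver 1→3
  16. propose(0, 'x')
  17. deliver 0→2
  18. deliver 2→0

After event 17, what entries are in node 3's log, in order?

step 1 propose(0,'s'): 0={coor,t=1,log=-}
step 2 deliver 0→1: 1={part,t=1,log=-}
step 3 deliver 1→0: —
step 4 deliver 0→3: 3={part,t=1,log=-}
step 5 deliver 3→0: —
step 6 deliver 0→2: 2={part,t=1,log=-}
step 7 deliver 2→0: 0={coor,t=1,log=s}
step 8 deliver 0→3: 3={part,t=1,log=s}
step 9 timeout(0): 0={coor,t=2,log=s}
step 10 deliver 0→3: 3={part,t=2,log=s}
step 11 deliver 3→0: —
step 12 deliver 0→1: 1={part,t=1,log=s}
step 13 deliver 1→0: —
step 14 deliver 0→3: —
step 15 deliver 1→3: —
step 16 propose(0,'x'): 0={coor,t=3,log=s}
step 17 deliver 0→2: 2={part,t=1,log=s}

s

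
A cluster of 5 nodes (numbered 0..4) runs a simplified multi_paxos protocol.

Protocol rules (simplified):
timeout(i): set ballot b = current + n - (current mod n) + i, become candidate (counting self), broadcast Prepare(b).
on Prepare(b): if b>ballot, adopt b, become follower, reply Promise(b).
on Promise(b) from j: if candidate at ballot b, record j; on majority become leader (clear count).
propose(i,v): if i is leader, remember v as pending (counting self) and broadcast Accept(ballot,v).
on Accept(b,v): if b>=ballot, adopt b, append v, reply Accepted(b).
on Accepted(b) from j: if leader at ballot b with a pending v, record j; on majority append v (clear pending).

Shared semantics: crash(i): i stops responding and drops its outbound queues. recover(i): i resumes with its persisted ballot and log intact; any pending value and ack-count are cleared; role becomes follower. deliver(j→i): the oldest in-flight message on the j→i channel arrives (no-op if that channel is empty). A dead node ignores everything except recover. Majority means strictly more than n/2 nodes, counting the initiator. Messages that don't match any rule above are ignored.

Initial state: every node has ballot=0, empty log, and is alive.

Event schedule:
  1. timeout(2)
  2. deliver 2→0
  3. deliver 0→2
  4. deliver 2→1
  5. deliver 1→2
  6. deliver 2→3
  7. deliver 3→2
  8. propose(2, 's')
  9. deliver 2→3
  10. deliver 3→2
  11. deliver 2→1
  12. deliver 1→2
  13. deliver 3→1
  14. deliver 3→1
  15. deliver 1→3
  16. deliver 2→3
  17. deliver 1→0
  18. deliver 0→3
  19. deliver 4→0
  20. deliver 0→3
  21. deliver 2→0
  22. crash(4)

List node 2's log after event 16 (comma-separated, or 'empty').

s

e1 timeout(2): 2[cand,b=7,-]
e2 deliver 2→0: 0[foll,b=7,-]
e3 deliver 0→2: ·
e4 deliver 2→1: 1[foll,b=7,-]
e5 deliver 1→2: 2[lead,b=7,-]
e6 deliver 2→3: 3[foll,b=7,-]
e7 deliver 3→2: ·
e8 propose(2,'s'): ·
e9 deliver 2→3: 3[foll,b=7,s]
e10 deliver 3→2: ·
e11 deliver 2→1: 1[foll,b=7,s]
e12 deliver 1→2: 2[lead,b=7,s]
e13 deliver 3→1: ·
e14 deliver 3→1: ·
e15 deliver 1→3: ·
e16 deliver 2→3: ·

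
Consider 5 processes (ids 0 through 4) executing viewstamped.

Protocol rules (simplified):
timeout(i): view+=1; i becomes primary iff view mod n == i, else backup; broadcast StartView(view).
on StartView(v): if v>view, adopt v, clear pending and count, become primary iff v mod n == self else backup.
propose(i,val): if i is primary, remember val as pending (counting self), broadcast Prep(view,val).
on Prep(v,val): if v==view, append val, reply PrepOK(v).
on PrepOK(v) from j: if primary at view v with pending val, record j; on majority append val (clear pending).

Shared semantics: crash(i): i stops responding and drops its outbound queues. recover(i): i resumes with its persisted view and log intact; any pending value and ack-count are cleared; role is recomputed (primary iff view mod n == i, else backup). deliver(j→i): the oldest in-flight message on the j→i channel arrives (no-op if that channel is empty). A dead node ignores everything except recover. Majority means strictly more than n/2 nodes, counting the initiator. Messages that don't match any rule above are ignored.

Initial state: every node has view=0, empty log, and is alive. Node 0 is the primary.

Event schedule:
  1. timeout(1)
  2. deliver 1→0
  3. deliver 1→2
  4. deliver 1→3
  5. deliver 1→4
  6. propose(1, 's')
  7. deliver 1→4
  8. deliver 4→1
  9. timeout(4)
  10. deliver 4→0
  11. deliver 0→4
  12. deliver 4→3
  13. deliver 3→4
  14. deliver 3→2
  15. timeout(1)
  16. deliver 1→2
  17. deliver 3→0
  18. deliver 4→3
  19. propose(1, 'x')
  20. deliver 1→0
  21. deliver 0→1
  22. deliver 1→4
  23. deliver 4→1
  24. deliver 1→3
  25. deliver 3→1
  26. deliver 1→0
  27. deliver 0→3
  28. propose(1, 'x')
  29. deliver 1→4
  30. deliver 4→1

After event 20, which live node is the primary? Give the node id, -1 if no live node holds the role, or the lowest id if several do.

-1

e1 timeout(1): 1[prim,v=1,-]
e2 deliver 1→0: 0[back,v=1,-]
e3 deliver 1→2: 2[back,v=1,-]
e4 deliver 1→3: 3[back,v=1,-]
e5 deliver 1→4: 4[back,v=1,-]
e6 propose(1,'s'): ·
e7 deliver 1→4: 4[back,v=1,s]
e8 deliver 4→1: ·
e9 timeout(4): 4[back,v=2,s]
e10 deliver 4→0: 0[back,v=2,-]
e11 deliver 0→4: ·
e12 deliver 4→3: 3[back,v=2,-]
e13 deliver 3→4: ·
e14 deliver 3→2: ·
e15 timeout(1): 1[back,v=2,-]
e16 deliver 1→2: 2[back,v=1,s]
e17 deliver 3→0: ·
e18 deliver 4→3: ·
e19 propose(1,'x'): ·
e20 deliver 1→0: ·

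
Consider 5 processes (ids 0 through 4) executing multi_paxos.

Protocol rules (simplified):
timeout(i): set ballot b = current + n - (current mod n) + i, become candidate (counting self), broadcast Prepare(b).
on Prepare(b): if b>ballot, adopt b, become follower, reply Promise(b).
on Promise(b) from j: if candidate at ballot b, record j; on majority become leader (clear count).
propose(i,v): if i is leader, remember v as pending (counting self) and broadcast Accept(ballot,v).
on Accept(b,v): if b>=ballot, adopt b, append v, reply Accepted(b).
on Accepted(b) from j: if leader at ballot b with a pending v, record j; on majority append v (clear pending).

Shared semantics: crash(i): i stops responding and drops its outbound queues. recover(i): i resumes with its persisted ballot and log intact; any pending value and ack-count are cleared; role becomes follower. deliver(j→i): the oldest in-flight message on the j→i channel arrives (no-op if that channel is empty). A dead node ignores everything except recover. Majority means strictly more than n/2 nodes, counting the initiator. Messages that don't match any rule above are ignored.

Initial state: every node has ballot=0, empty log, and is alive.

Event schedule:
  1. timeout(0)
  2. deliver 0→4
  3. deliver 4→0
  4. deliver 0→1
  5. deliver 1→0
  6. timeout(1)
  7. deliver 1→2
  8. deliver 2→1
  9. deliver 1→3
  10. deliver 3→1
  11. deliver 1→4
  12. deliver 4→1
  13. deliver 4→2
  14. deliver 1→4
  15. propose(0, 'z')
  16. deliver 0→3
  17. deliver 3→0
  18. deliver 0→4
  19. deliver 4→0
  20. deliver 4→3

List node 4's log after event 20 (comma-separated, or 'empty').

empty

1. timeout(0):  <0:cand b5 ->
2. deliver 0→4:  <4:foll b5 ->
3. deliver 4→0:  nop
4. deliver 0→1:  <1:foll b5 ->
5. deliver 1→0:  <0:lead b5 ->
6. timeout(1):  <1:cand b11 ->
7. deliver 1→2:  <2:foll b11 ->
8. deliver 2→1:  nop
9. deliver 1→3:  <3:foll b11 ->
10. deliver 3→1:  <1:lead b11 ->
11. deliver 1→4:  <4:foll b11 ->
12. deliver 4→1:  nop
13. deliver 4→2:  nop
14. deliver 1→4:  nop
15. propose(0,'z'):  nop
16. deliver 0→3:  nop
17. deliver 3→0:  nop
18. deliver 0→4:  nop
19. deliver 4→0:  nop
20. deliver 4→3:  nop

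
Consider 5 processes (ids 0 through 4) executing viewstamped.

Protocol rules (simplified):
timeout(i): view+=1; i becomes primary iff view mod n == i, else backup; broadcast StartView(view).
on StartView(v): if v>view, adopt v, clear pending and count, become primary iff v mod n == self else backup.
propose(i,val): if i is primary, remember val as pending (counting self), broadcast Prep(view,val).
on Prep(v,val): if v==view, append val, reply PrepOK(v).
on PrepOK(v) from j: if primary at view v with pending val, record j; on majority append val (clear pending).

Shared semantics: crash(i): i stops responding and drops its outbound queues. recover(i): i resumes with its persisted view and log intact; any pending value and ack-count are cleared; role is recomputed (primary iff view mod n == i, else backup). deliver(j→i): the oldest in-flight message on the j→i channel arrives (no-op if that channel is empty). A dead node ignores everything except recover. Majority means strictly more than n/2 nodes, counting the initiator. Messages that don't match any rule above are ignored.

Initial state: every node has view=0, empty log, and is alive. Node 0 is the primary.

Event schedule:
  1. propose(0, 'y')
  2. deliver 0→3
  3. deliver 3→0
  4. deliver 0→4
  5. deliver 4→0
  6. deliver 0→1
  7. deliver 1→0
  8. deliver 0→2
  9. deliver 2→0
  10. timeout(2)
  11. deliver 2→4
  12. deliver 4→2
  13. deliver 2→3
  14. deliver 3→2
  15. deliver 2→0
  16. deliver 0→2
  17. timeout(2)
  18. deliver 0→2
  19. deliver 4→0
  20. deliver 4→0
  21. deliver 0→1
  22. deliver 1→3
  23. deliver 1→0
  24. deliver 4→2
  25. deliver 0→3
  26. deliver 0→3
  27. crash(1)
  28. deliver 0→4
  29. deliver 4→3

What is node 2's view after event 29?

2

e1 propose(0,'y'): ·
e2 deliver 0→3: 3[back,v=0,y]
e3 deliver 3→0: ·
e4 deliver 0→4: 4[back,v=0,y]
e5 deliver 4→0: 0[prim,v=0,y]
e6 deliver 0→1: 1[back,v=0,y]
e7 deliver 1→0: ·
e8 deliver 0→2: 2[back,v=0,y]
e9 deliver 2→0: ·
e10 timeout(2): 2[back,v=1,y]
e11 deliver 2→4: 4[back,v=1,y]
e12 deliver 4→2: ·
e13 deliver 2→3: 3[back,v=1,y]
e14 deliver 3→2: ·
e15 deliver 2→0: 0[back,v=1,y]
e16 deliver 0→2: ·
e17 timeout(2): 2[prim,v=2,y]
e18 deliver 0→2: ·
e19 deliver 4→0: ·
e20 deliver 4→0: ·
e21 deliver 0→1: ·
e22 deliver 1→3: ·
e23 deliver 1→0: ·
e24 deliver 4→2: ·
e25 deliver 0→3: ·
e26 deliver 0→3: ·
e27 crash(1): 1[✗back,v=0,y]
e28 deliver 0→4: ·
e29 deliver 4→3: ·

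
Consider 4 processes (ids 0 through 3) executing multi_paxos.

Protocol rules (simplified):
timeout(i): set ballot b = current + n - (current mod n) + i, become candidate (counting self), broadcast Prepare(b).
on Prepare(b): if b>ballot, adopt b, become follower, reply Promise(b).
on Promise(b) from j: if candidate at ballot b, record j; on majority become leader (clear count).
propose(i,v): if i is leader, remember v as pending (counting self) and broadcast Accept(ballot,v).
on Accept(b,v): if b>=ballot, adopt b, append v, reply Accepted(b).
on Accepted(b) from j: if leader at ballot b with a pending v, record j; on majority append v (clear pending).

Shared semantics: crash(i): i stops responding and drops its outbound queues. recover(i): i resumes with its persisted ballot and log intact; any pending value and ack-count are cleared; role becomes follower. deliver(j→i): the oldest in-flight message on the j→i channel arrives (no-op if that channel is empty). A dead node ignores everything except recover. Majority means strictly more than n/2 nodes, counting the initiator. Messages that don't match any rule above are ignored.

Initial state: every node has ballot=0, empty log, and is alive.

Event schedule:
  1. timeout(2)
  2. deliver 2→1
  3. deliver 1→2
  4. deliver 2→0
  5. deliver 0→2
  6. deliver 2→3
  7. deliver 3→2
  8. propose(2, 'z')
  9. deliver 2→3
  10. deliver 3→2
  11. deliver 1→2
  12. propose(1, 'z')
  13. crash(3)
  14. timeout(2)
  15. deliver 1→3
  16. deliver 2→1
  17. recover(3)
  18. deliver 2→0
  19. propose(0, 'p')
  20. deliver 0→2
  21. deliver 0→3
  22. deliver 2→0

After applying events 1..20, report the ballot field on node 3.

6

e1 timeout(2): 2[cand,b=6,-]
e2 deliver 2→1: 1[foll,b=6,-]
e3 deliver 1→2: ·
e4 deliver 2→0: 0[foll,b=6,-]
e5 deliver 0→2: 2[lead,b=6,-]
e6 deliver 2→3: 3[foll,b=6,-]
e7 deliver 3→2: ·
e8 propose(2,'z'): ·
e9 deliver 2→3: 3[foll,b=6,z]
e10 deliver 3→2: ·
e11 deliver 1→2: ·
e12 propose(1,'z'): ·
e13 crash(3): 3[✗foll,b=6,z]
e14 timeout(2): 2[cand,b=10,-]
e15 deliver 1→3: ·
e16 deliver 2→1: 1[foll,b=6,z]
e17 recover(3): 3[foll,b=6,z]
e18 deliver 2→0: 0[foll,b=6,z]
e19 propose(0,'p'): ·
e20 deliver 0→2: ·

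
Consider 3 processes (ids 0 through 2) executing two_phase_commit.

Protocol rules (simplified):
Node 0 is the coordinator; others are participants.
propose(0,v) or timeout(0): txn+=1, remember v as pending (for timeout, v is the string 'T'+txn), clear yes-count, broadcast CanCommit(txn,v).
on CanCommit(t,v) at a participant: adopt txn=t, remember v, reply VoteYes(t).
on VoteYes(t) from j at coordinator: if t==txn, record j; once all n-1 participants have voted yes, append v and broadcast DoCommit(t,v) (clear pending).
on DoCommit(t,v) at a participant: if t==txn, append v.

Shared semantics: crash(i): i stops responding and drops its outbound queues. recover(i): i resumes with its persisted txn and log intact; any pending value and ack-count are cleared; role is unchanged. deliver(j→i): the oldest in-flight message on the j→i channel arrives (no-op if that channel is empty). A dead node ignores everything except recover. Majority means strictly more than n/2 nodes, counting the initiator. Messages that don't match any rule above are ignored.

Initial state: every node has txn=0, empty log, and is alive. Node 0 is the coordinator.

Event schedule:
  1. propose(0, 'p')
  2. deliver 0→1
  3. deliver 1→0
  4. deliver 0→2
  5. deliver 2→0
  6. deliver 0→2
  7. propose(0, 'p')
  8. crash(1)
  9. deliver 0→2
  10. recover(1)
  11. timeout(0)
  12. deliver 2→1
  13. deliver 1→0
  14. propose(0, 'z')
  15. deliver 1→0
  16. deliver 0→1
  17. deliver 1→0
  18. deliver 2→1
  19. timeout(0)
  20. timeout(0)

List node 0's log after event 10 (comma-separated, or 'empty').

e1 propose(0,'p'): 0[coor,t=1,-]
e2 deliver 0→1: 1[part,t=1,-]
e3 deliver 1→0: ·
e4 deliver 0→2: 2[part,t=1,-]
e5 deliver 2→0: 0[coor,t=1,p]
e6 deliver 0→2: 2[part,t=1,p]
e7 propose(0,'p'): 0[coor,t=2,p]
e8 crash(1): 1[✗part,t=1,-]
e9 deliver 0→2: 2[part,t=2,p]
e10 recover(1): 1[part,t=1,-]

p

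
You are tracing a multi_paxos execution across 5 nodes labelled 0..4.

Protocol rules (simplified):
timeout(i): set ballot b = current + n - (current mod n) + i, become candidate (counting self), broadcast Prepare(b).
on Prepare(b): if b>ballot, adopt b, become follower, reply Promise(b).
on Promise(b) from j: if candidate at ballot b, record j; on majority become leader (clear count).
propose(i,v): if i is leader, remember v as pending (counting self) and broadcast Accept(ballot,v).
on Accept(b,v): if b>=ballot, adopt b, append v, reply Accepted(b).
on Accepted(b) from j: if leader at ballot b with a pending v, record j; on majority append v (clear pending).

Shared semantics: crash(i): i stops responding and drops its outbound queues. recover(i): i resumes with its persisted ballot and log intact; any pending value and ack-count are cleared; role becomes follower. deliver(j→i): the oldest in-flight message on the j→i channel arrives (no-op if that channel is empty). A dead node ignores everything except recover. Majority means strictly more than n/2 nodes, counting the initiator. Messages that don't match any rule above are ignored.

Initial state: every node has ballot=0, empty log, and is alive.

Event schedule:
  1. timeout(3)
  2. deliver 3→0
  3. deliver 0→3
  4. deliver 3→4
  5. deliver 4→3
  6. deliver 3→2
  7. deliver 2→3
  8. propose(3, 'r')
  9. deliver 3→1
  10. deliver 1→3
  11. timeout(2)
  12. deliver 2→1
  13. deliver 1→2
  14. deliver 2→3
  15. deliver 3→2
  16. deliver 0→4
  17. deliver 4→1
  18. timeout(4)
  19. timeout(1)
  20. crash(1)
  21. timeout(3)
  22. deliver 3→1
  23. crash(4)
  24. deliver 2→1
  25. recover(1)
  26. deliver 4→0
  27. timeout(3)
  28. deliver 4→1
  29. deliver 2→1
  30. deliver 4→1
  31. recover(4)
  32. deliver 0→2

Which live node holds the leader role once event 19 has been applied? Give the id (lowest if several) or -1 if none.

-1

step 1 timeout(3): 3={cand,b=8,log=-}
step 2 deliver 3→0: 0={foll,b=8,log=-}
step 3 deliver 0→3: —
step 4 deliver 3→4: 4={foll,b=8,log=-}
step 5 deliver 4→3: 3={lead,b=8,log=-}
step 6 deliver 3→2: 2={foll,b=8,log=-}
step 7 deliver 2→3: —
step 8 propose(3,'r'): —
step 9 deliver 3→1: 1={foll,b=8,log=-}
step 10 deliver 1→3: —
step 11 timeout(2): 2={cand,b=12,log=-}
step 12 deliver 2→1: 1={foll,b=12,log=-}
step 13 deliver 1→2: —
step 14 deliver 2→3: 3={foll,b=12,log=-}
step 15 deliver 3→2: —
step 16 deliver 0→4: —
step 17 deliver 4→1: —
step 18 timeout(4): 4={cand,b=14,log=-}
step 19 timeout(1): 1={cand,b=16,log=-}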